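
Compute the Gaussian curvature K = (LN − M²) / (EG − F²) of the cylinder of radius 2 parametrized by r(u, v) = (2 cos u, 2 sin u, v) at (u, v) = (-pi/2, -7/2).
K = 0

Coefficients of the first fundamental form: E = 4, F = 0, G = 1.
Coefficients of the second fundamental form: L = -2, M = 0, N = 0.
Assemble K = (LN − M²)/(EG − F²) = 0. At (u, v) = (-pi/2, -7/2): K = 0.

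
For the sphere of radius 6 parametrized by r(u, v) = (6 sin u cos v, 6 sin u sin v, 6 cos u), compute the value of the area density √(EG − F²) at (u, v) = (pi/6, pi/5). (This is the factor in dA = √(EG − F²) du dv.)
√(EG − F²)|_{(pi/6, pi/5)} = 18

E = 36, F = 0, G = 36*sin(u)^2, so EG − F² = 1296*sin(u)^2. Taking the positive square root: √(EG − F²) = 36*Abs(sin(u)). At (u, v) = (pi/6, pi/5): 18.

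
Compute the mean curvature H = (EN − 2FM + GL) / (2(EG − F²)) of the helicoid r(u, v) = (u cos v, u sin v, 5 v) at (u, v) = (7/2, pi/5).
H = 0

With E = 1, F = 0, G = u^2 + 25, L = 0, M = -5/sqrt(u^2 + 25), N = 0, assemble
  H = (EN − 2FM + GL) / (2(EG − F²)) = 0.
At (u, v) = (7/2, pi/5): H = 0.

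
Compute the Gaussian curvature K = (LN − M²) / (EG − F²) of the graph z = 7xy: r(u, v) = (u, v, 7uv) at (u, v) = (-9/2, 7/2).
K = -196/10156969

Coefficients of the first fundamental form: E = 49*v^2 + 1, F = 49*u*v, G = 49*u^2 + 1.
Coefficients of the second fundamental form: L = 0, M = 7/sqrt(49*u^2 + 49*v^2 + 1), N = 0.
Assemble K = (LN − M²)/(EG − F²) = -49/(2401*u^4 + 4802*u^2*v^2 + 98*u^2 + 2401*v^4 + 98*v^2 + 1). At (u, v) = (-9/2, 7/2): K = -196/10156969.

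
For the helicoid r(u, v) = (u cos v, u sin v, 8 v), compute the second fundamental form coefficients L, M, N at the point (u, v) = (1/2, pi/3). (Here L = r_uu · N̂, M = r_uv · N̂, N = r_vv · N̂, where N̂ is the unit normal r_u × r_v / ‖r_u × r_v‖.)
L = 0;  M = -16*sqrt(257)/257;  N = 0

Compute the unit normal N̂(u, v) = (8*sin(v)/sqrt(u^2 + 64), -8*cos(v)/sqrt(u^2 + 64), u/sqrt(u^2 + 64)), and the second partials r_uu, r_uv, r_vv. Take dot products:
  L(u, v) = r_uu · N̂ = 0,
  M(u, v) = r_uv · N̂ = -8/sqrt(u^2 + 64),
  N(u, v) = r_vv · N̂ = 0.
Evaluating at (u, v) = (1/2, pi/3):
  L = 0, M = -16*sqrt(257)/257, N = 0.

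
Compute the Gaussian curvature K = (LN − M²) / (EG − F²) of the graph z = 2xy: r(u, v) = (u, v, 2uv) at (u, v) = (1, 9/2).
K = -1/1849

Coefficients of the first fundamental form: E = 4*v^2 + 1, F = 4*u*v, G = 4*u^2 + 1.
Coefficients of the second fundamental form: L = 0, M = 2/sqrt(4*u^2 + 4*v^2 + 1), N = 0.
Assemble K = (LN − M²)/(EG − F²) = -4/(16*u^4 + 32*u^2*v^2 + 8*u^2 + 16*v^4 + 8*v^2 + 1). At (u, v) = (1, 9/2): K = -1/1849.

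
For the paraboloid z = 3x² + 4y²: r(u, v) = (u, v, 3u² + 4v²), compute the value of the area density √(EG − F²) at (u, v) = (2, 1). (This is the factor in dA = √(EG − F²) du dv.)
√(EG − F²)|_{(2, 1)} = sqrt(209)

E = 36*u^2 + 1, F = 48*u*v, G = 64*v^2 + 1, so EG − F² = 36*u^2 + 64*v^2 + 1. Taking the positive square root: √(EG − F²) = sqrt(36*u^2 + 64*v^2 + 1). At (u, v) = (2, 1): sqrt(209).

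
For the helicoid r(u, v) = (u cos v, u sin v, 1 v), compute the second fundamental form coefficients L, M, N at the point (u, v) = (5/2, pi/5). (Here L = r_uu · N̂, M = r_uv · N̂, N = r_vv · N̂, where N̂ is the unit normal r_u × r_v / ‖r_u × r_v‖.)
L = 0;  M = -2*sqrt(29)/29;  N = 0

Compute the unit normal N̂(u, v) = (sin(v)/sqrt(u^2 + 1), -cos(v)/sqrt(u^2 + 1), u/sqrt(u^2 + 1)), and the second partials r_uu, r_uv, r_vv. Take dot products:
  L(u, v) = r_uu · N̂ = 0,
  M(u, v) = r_uv · N̂ = -1/sqrt(u^2 + 1),
  N(u, v) = r_vv · N̂ = 0.
Evaluating at (u, v) = (5/2, pi/5):
  L = 0, M = -2*sqrt(29)/29, N = 0.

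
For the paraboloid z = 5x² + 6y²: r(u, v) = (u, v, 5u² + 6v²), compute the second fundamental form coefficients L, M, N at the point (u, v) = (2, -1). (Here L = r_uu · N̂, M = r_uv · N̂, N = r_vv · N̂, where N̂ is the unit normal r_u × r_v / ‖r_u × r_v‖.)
L = 2*sqrt(545)/109;  M = 0;  N = 12*sqrt(545)/545

Compute the unit normal N̂(u, v) = (-10*u/sqrt(100*u^2 + 144*v^2 + 1), -12*v/sqrt(100*u^2 + 144*v^2 + 1), 1/sqrt(100*u^2 + 144*v^2 + 1)), and the second partials r_uu, r_uv, r_vv. Take dot products:
  L(u, v) = r_uu · N̂ = 10/sqrt(100*u^2 + 144*v^2 + 1),
  M(u, v) = r_uv · N̂ = 0,
  N(u, v) = r_vv · N̂ = 12/sqrt(100*u^2 + 144*v^2 + 1).
Evaluating at (u, v) = (2, -1):
  L = 2*sqrt(545)/109, M = 0, N = 12*sqrt(545)/545.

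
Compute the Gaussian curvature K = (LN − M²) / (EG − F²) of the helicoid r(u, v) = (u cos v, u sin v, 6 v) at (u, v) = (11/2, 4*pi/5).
K = -576/70225

Coefficients of the first fundamental form: E = 1, F = 0, G = u^2 + 36.
Coefficients of the second fundamental form: L = 0, M = -6/sqrt(u^2 + 36), N = 0.
Assemble K = (LN − M²)/(EG − F²) = -36/(u^2 + 36)^2. At (u, v) = (11/2, 4*pi/5): K = -576/70225.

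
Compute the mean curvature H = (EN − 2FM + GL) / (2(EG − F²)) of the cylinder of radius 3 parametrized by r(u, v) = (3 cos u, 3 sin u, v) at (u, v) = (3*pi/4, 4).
H = -1/6

With E = 9, F = 0, G = 1, L = -3, M = 0, N = 0, assemble
  H = (EN − 2FM + GL) / (2(EG − F²)) = -1/6.
At (u, v) = (3*pi/4, 4): H = -1/6.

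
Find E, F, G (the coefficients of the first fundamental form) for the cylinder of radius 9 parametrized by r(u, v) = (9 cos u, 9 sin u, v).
E = 81;  F = 0;  G = 1

Compute partials: r_u = (-9*sin(u), 9*cos(u), 0), r_v = (0, 0, 1). Then
  E = r_u · r_u = 81,
  F = r_u · r_v = 0,
  G = r_v · r_v = 1.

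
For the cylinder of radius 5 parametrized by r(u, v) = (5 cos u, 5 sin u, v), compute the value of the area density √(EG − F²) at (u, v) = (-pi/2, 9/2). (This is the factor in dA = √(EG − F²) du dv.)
√(EG − F²)|_{(-pi/2, 9/2)} = 5

E = 25, F = 0, G = 1, so EG − F² = 25. Taking the positive square root: √(EG − F²) = 5. At (u, v) = (-pi/2, 9/2): 5.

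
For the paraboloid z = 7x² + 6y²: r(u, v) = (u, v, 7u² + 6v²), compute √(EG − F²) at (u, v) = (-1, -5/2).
√(EG − F²)|_{(-1, -5/2)} = sqrt(1097)

E = 196*u^2 + 1, F = 168*u*v, G = 144*v^2 + 1; EG − F² = 196*u^2 + 144*v^2 + 1; √(EG − F²) = sqrt(196*u^2 + 144*v^2 + 1). At the given point: sqrt(1097).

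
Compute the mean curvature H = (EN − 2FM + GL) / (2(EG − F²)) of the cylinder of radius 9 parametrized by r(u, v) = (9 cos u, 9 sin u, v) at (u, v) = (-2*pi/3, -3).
H = -1/18

With E = 81, F = 0, G = 1, L = -9, M = 0, N = 0, assemble
  H = (EN − 2FM + GL) / (2(EG − F²)) = -1/18.
At (u, v) = (-2*pi/3, -3): H = -1/18.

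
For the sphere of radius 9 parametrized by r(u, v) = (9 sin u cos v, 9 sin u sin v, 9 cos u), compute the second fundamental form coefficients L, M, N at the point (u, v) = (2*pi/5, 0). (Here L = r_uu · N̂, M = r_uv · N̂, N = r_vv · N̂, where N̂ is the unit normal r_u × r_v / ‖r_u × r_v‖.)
L = -9;  M = 0;  N = -45/8 - 9*sqrt(5)/8

Compute the unit normal N̂(u, v) = (sin(u)^2*cos(v)/Abs(sin(u)), sin(u)^2*sin(v)/Abs(sin(u)), sin(2*u)/(2*Abs(sin(u)))), and the second partials r_uu, r_uv, r_vv. Take dot products:
  L(u, v) = r_uu · N̂ = -9*sin(u)/Abs(sin(u)),
  M(u, v) = r_uv · N̂ = 0,
  N(u, v) = r_vv · N̂ = -9*sin(u)^3/Abs(sin(u)).
Evaluating at (u, v) = (2*pi/5, 0):
  L = -9, M = 0, N = -45/8 - 9*sqrt(5)/8.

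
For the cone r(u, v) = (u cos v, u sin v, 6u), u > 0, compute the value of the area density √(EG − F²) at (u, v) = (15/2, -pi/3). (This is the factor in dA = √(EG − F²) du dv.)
√(EG − F²)|_{(15/2, -pi/3)} = 15*sqrt(37)/2

E = 37, F = 0, G = u^2, so EG − F² = 37*u^2. Taking the positive square root: √(EG − F²) = sqrt(37)*Abs(u). At (u, v) = (15/2, -pi/3): 15*sqrt(37)/2.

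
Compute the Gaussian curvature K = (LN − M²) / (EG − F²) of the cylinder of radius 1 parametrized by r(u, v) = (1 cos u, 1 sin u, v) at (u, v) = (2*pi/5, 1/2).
K = 0

Coefficients of the first fundamental form: E = 1, F = 0, G = 1.
Coefficients of the second fundamental form: L = -1, M = 0, N = 0.
Assemble K = (LN − M²)/(EG − F²) = 0. At (u, v) = (2*pi/5, 1/2): K = 0.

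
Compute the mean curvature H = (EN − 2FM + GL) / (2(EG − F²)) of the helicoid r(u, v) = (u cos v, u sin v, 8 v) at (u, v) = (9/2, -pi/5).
H = 0

With E = 1, F = 0, G = u^2 + 64, L = 0, M = -8/sqrt(u^2 + 64), N = 0, assemble
  H = (EN − 2FM + GL) / (2(EG − F²)) = 0.
At (u, v) = (9/2, -pi/5): H = 0.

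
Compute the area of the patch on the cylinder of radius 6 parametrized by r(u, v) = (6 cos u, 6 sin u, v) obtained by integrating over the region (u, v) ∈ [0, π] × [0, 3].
Area = 18*pi

Area = ∫∫ √(EG − F²) du dv with √(EG − F²) = 6. Integrating over [0, π] × [0, 3] gives 18*pi.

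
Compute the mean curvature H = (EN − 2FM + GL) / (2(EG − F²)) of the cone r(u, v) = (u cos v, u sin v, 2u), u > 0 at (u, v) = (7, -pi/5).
H = sqrt(5)/35

With E = 5, F = 0, G = u^2, L = 0, M = 0, N = 2*sqrt(5)*u^2/(5*Abs(u)), assemble
  H = (EN − 2FM + GL) / (2(EG − F²)) = sqrt(5)/(5*Abs(u)).
At (u, v) = (7, -pi/5): H = sqrt(5)/35.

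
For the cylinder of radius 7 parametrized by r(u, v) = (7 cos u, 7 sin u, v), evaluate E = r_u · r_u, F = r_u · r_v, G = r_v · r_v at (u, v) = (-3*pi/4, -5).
E = 49;  F = 0;  G = 1

Partials: r_u = (-7*sin(u), 7*cos(u), 0), r_v = (0, 0, 1). As functions of (u, v):
  E = r_u · r_u = 49,
  F = r_u · r_v = 0,
  G = r_v · r_v = 1.
Evaluating at (u, v) = (-3*pi/4, -5): E = 49, F = 0, G = 1.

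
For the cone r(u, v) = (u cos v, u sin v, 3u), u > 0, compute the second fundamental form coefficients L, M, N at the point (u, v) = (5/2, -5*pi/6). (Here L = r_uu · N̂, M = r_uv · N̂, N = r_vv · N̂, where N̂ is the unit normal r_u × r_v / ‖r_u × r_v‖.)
L = 0;  M = 0;  N = 3*sqrt(10)/4

Compute the unit normal N̂(u, v) = (-3*sqrt(10)*u*cos(v)/(10*Abs(u)), -3*sqrt(10)*u*sin(v)/(10*Abs(u)), sqrt(10)*u/(10*Abs(u))), and the second partials r_uu, r_uv, r_vv. Take dot products:
  L(u, v) = r_uu · N̂ = 0,
  M(u, v) = r_uv · N̂ = 0,
  N(u, v) = r_vv · N̂ = 3*sqrt(10)*u^2/(10*Abs(u)).
Evaluating at (u, v) = (5/2, -5*pi/6):
  L = 0, M = 0, N = 3*sqrt(10)/4.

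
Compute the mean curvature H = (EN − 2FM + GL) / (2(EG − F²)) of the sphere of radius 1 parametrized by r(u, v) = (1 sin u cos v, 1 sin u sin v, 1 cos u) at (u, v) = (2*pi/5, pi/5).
H = -1

With E = 1, F = 0, G = sin(u)^2, L = -sin(u)/Abs(sin(u)), M = 0, N = -sin(u)^3/Abs(sin(u)), assemble
  H = (EN − 2FM + GL) / (2(EG − F²)) = -sin(u)/Abs(sin(u)).
At (u, v) = (2*pi/5, pi/5): H = -1.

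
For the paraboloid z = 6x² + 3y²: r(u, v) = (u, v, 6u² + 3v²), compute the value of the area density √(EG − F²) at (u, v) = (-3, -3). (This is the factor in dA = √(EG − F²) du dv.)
√(EG − F²)|_{(-3, -3)} = sqrt(1621)

E = 144*u^2 + 1, F = 72*u*v, G = 36*v^2 + 1, so EG − F² = 144*u^2 + 36*v^2 + 1. Taking the positive square root: √(EG − F²) = sqrt(144*u^2 + 36*v^2 + 1). At (u, v) = (-3, -3): sqrt(1621).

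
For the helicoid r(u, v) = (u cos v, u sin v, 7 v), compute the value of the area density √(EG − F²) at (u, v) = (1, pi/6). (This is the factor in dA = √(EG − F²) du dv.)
√(EG − F²)|_{(1, pi/6)} = 5*sqrt(2)

E = 1, F = 0, G = u^2 + 49, so EG − F² = u^2 + 49. Taking the positive square root: √(EG − F²) = sqrt(u^2 + 49). At (u, v) = (1, pi/6): 5*sqrt(2).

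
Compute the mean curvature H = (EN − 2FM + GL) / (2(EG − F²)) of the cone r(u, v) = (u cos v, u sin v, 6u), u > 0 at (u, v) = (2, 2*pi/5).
H = 3*sqrt(37)/74

With E = 37, F = 0, G = u^2, L = 0, M = 0, N = 6*sqrt(37)*u^2/(37*Abs(u)), assemble
  H = (EN − 2FM + GL) / (2(EG − F²)) = 3*sqrt(37)/(37*Abs(u)).
At (u, v) = (2, 2*pi/5): H = 3*sqrt(37)/74.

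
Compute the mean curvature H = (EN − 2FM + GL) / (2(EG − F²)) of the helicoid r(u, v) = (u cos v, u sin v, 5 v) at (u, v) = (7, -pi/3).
H = 0

With E = 1, F = 0, G = u^2 + 25, L = 0, M = -5/sqrt(u^2 + 25), N = 0, assemble
  H = (EN − 2FM + GL) / (2(EG − F²)) = 0.
At (u, v) = (7, -pi/3): H = 0.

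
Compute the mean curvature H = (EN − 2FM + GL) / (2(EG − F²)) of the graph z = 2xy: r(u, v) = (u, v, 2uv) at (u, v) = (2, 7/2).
H = -14*sqrt(66)/1089

With E = 4*v^2 + 1, F = 4*u*v, G = 4*u^2 + 1, L = 0, M = 2/sqrt(4*u^2 + 4*v^2 + 1), N = 0, assemble
  H = (EN − 2FM + GL) / (2(EG − F²)) = -8*u*v/(4*u^2 + 4*v^2 + 1)^(3/2).
At (u, v) = (2, 7/2): H = -14*sqrt(66)/1089.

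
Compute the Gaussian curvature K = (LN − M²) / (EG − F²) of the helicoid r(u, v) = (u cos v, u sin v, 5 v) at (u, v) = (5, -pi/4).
K = -1/100

Coefficients of the first fundamental form: E = 1, F = 0, G = u^2 + 25.
Coefficients of the second fundamental form: L = 0, M = -5/sqrt(u^2 + 25), N = 0.
Assemble K = (LN − M²)/(EG − F²) = -25/(u^2 + 25)^2. At (u, v) = (5, -pi/4): K = -1/100.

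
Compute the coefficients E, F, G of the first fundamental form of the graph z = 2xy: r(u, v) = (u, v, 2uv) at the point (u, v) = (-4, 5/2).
E = 26;  F = -40;  G = 65

Partials: r_u = (1, 0, 2*v), r_v = (0, 1, 2*u). As functions of (u, v):
  E = r_u · r_u = 4*v^2 + 1,
  F = r_u · r_v = 4*u*v,
  G = r_v · r_v = 4*u^2 + 1.
Evaluating at (u, v) = (-4, 5/2): E = 26, F = -40, G = 65.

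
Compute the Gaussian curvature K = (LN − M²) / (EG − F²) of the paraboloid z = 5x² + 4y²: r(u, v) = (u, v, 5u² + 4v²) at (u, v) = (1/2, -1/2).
K = 20/441

Coefficients of the first fundamental form: E = 100*u^2 + 1, F = 80*u*v, G = 64*v^2 + 1.
Coefficients of the second fundamental form: L = 10/sqrt(100*u^2 + 64*v^2 + 1), M = 0, N = 8/sqrt(100*u^2 + 64*v^2 + 1).
Assemble K = (LN − M²)/(EG − F²) = 80/(10000*u^4 + 12800*u^2*v^2 + 200*u^2 + 4096*v^4 + 128*v^2 + 1). At (u, v) = (1/2, -1/2): K = 20/441.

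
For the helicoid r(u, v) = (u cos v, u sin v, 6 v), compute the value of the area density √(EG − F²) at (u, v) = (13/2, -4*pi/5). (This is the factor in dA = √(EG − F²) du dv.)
√(EG − F²)|_{(13/2, -4*pi/5)} = sqrt(313)/2

E = 1, F = 0, G = u^2 + 36, so EG − F² = u^2 + 36. Taking the positive square root: √(EG − F²) = sqrt(u^2 + 36). At (u, v) = (13/2, -4*pi/5): sqrt(313)/2.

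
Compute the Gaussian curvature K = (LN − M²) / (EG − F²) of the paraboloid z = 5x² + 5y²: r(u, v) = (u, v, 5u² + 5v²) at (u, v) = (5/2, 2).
K = 25/263169

Coefficients of the first fundamental form: E = 100*u^2 + 1, F = 100*u*v, G = 100*v^2 + 1.
Coefficients of the second fundamental form: L = 10/sqrt(100*u^2 + 100*v^2 + 1), M = 0, N = 10/sqrt(100*u^2 + 100*v^2 + 1).
Assemble K = (LN − M²)/(EG − F²) = 100/(10000*u^4 + 20000*u^2*v^2 + 200*u^2 + 10000*v^4 + 200*v^2 + 1). At (u, v) = (5/2, 2): K = 25/263169.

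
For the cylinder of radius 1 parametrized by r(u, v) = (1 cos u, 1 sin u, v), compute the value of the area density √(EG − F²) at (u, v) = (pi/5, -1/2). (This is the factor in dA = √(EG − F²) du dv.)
√(EG − F²)|_{(pi/5, -1/2)} = 1

E = 1, F = 0, G = 1, so EG − F² = 1. Taking the positive square root: √(EG − F²) = 1. At (u, v) = (pi/5, -1/2): 1.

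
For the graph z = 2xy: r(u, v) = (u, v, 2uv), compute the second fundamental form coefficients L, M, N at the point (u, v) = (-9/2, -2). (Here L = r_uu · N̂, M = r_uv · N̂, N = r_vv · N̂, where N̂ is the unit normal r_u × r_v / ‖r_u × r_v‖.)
L = 0;  M = sqrt(2)/7;  N = 0

Compute the unit normal N̂(u, v) = (-2*v/sqrt(4*u^2 + 4*v^2 + 1), -2*u/sqrt(4*u^2 + 4*v^2 + 1), 1/sqrt(4*u^2 + 4*v^2 + 1)), and the second partials r_uu, r_uv, r_vv. Take dot products:
  L(u, v) = r_uu · N̂ = 0,
  M(u, v) = r_uv · N̂ = 2/sqrt(4*u^2 + 4*v^2 + 1),
  N(u, v) = r_vv · N̂ = 0.
Evaluating at (u, v) = (-9/2, -2):
  L = 0, M = sqrt(2)/7, N = 0.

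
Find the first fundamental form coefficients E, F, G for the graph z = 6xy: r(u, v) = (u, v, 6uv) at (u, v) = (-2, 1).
E = 37;  F = -72;  G = 145

Partials: r_u = (1, 0, 6*v), r_v = (0, 1, 6*u). As functions of (u, v):
  E = r_u · r_u = 36*v^2 + 1,
  F = r_u · r_v = 36*u*v,
  G = r_v · r_v = 36*u^2 + 1.
Evaluating at (u, v) = (-2, 1): E = 37, F = -72, G = 145.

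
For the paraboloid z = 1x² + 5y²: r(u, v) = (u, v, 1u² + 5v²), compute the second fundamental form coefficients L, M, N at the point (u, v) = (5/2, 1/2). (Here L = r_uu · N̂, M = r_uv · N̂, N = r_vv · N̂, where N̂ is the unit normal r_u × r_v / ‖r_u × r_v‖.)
L = 2*sqrt(51)/51;  M = 0;  N = 10*sqrt(51)/51

Compute the unit normal N̂(u, v) = (-2*u/sqrt(4*u^2 + 100*v^2 + 1), -10*v/sqrt(4*u^2 + 100*v^2 + 1), 1/sqrt(4*u^2 + 100*v^2 + 1)), and the second partials r_uu, r_uv, r_vv. Take dot products:
  L(u, v) = r_uu · N̂ = 2/sqrt(4*u^2 + 100*v^2 + 1),
  M(u, v) = r_uv · N̂ = 0,
  N(u, v) = r_vv · N̂ = 10/sqrt(4*u^2 + 100*v^2 + 1).
Evaluating at (u, v) = (5/2, 1/2):
  L = 2*sqrt(51)/51, M = 0, N = 10*sqrt(51)/51.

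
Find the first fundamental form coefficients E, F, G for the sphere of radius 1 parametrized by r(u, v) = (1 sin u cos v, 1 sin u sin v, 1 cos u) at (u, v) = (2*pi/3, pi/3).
E = 1;  F = 0;  G = 3/4

Partials: r_u = (cos(u)*cos(v), sin(v)*cos(u), -sin(u)), r_v = (-sin(u)*sin(v), sin(u)*cos(v), 0). As functions of (u, v):
  E = r_u · r_u = 1,
  F = r_u · r_v = 0,
  G = r_v · r_v = sin(u)^2.
Evaluating at (u, v) = (2*pi/3, pi/3): E = 1, F = 0, G = 3/4.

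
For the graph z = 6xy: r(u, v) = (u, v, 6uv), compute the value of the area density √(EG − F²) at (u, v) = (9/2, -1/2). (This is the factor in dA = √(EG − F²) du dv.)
√(EG − F²)|_{(9/2, -1/2)} = sqrt(739)

E = 36*v^2 + 1, F = 36*u*v, G = 36*u^2 + 1, so EG − F² = 36*u^2 + 36*v^2 + 1. Taking the positive square root: √(EG − F²) = sqrt(36*u^2 + 36*v^2 + 1). At (u, v) = (9/2, -1/2): sqrt(739).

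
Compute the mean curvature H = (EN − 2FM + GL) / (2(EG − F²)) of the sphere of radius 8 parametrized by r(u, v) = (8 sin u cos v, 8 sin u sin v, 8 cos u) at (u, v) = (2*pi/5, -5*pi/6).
H = -1/8

With E = 64, F = 0, G = 64*sin(u)^2, L = -8*sin(u)/Abs(sin(u)), M = 0, N = -8*sin(u)^3/Abs(sin(u)), assemble
  H = (EN − 2FM + GL) / (2(EG − F²)) = -sin(u)/(8*Abs(sin(u))).
At (u, v) = (2*pi/5, -5*pi/6): H = -1/8.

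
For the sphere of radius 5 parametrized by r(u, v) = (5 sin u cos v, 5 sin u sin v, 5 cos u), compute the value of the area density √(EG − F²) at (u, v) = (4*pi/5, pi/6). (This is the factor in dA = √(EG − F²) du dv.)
√(EG − F²)|_{(4*pi/5, pi/6)} = 25*sqrt(10 - 2*sqrt(5))/4

E = 25, F = 0, G = 25*sin(u)^2, so EG − F² = 625*sin(u)^2. Taking the positive square root: √(EG − F²) = 25*Abs(sin(u)). At (u, v) = (4*pi/5, pi/6): 25*sqrt(10 - 2*sqrt(5))/4.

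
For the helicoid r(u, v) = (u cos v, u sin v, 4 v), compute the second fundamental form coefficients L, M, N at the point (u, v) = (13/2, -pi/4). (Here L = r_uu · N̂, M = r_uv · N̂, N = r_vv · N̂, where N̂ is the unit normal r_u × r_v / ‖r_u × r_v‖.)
L = 0;  M = -8*sqrt(233)/233;  N = 0

Compute the unit normal N̂(u, v) = (4*sin(v)/sqrt(u^2 + 16), -4*cos(v)/sqrt(u^2 + 16), u/sqrt(u^2 + 16)), and the second partials r_uu, r_uv, r_vv. Take dot products:
  L(u, v) = r_uu · N̂ = 0,
  M(u, v) = r_uv · N̂ = -4/sqrt(u^2 + 16),
  N(u, v) = r_vv · N̂ = 0.
Evaluating at (u, v) = (13/2, -pi/4):
  L = 0, M = -8*sqrt(233)/233, N = 0.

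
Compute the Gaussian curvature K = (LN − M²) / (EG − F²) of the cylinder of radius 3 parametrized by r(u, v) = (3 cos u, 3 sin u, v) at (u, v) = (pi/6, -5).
K = 0

Coefficients of the first fundamental form: E = 9, F = 0, G = 1.
Coefficients of the second fundamental form: L = -3, M = 0, N = 0.
Assemble K = (LN − M²)/(EG − F²) = 0. At (u, v) = (pi/6, -5): K = 0.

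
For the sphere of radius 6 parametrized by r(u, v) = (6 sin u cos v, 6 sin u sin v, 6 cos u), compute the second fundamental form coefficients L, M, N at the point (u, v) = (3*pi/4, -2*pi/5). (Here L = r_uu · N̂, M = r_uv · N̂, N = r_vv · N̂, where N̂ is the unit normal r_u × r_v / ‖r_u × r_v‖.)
L = -6;  M = 0;  N = -3

Compute the unit normal N̂(u, v) = (sin(u)^2*cos(v)/Abs(sin(u)), sin(u)^2*sin(v)/Abs(sin(u)), sin(2*u)/(2*Abs(sin(u)))), and the second partials r_uu, r_uv, r_vv. Take dot products:
  L(u, v) = r_uu · N̂ = -6*sin(u)/Abs(sin(u)),
  M(u, v) = r_uv · N̂ = 0,
  N(u, v) = r_vv · N̂ = -6*sin(u)^3/Abs(sin(u)).
Evaluating at (u, v) = (3*pi/4, -2*pi/5):
  L = -6, M = 0, N = -3.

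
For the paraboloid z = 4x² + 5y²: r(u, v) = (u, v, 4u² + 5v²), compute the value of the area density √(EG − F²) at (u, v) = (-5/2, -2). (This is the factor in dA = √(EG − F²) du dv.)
√(EG − F²)|_{(-5/2, -2)} = 3*sqrt(89)

E = 64*u^2 + 1, F = 80*u*v, G = 100*v^2 + 1, so EG − F² = 64*u^2 + 100*v^2 + 1. Taking the positive square root: √(EG − F²) = sqrt(64*u^2 + 100*v^2 + 1). At (u, v) = (-5/2, -2): 3*sqrt(89).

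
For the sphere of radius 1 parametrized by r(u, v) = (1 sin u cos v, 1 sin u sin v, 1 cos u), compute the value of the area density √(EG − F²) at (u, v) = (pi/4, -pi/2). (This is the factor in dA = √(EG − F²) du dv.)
√(EG − F²)|_{(pi/4, -pi/2)} = sqrt(2)/2

E = 1, F = 0, G = sin(u)^2, so EG − F² = sin(u)^2. Taking the positive square root: √(EG − F²) = Abs(sin(u)). At (u, v) = (pi/4, -pi/2): sqrt(2)/2.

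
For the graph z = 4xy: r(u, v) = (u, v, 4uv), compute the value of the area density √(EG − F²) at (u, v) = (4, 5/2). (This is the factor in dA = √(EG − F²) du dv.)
√(EG − F²)|_{(4, 5/2)} = sqrt(357)

E = 16*v^2 + 1, F = 16*u*v, G = 16*u^2 + 1, so EG − F² = 16*u^2 + 16*v^2 + 1. Taking the positive square root: √(EG − F²) = sqrt(16*u^2 + 16*v^2 + 1). At (u, v) = (4, 5/2): sqrt(357).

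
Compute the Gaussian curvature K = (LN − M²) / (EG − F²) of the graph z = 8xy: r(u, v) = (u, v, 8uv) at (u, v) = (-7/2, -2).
K = -64/1083681

Coefficients of the first fundamental form: E = 64*v^2 + 1, F = 64*u*v, G = 64*u^2 + 1.
Coefficients of the second fundamental form: L = 0, M = 8/sqrt(64*u^2 + 64*v^2 + 1), N = 0.
Assemble K = (LN − M²)/(EG − F²) = -64/(4096*u^4 + 8192*u^2*v^2 + 128*u^2 + 4096*v^4 + 128*v^2 + 1). At (u, v) = (-7/2, -2): K = -64/1083681.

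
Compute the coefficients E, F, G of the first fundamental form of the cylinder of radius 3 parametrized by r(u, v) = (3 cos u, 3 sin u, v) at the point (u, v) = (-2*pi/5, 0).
E = 9;  F = 0;  G = 1

Partials: r_u = (-3*sin(u), 3*cos(u), 0), r_v = (0, 0, 1). As functions of (u, v):
  E = r_u · r_u = 9,
  F = r_u · r_v = 0,
  G = r_v · r_v = 1.
Evaluating at (u, v) = (-2*pi/5, 0): E = 9, F = 0, G = 1.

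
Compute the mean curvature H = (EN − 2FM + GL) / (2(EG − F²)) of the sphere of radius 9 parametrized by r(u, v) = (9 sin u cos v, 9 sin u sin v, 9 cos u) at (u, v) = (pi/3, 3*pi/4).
H = -1/9

With E = 81, F = 0, G = 81*sin(u)^2, L = -9*sin(u)/Abs(sin(u)), M = 0, N = -9*sin(u)^3/Abs(sin(u)), assemble
  H = (EN − 2FM + GL) / (2(EG − F²)) = -sin(u)/(9*Abs(sin(u))).
At (u, v) = (pi/3, 3*pi/4): H = -1/9.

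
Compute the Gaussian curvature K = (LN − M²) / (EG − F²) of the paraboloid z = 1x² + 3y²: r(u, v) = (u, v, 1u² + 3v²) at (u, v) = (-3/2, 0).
K = 3/25

Coefficients of the first fundamental form: E = 4*u^2 + 1, F = 12*u*v, G = 36*v^2 + 1.
Coefficients of the second fundamental form: L = 2/sqrt(4*u^2 + 36*v^2 + 1), M = 0, N = 6/sqrt(4*u^2 + 36*v^2 + 1).
Assemble K = (LN − M²)/(EG − F²) = 12/(16*u^4 + 288*u^2*v^2 + 8*u^2 + 1296*v^4 + 72*v^2 + 1). At (u, v) = (-3/2, 0): K = 3/25.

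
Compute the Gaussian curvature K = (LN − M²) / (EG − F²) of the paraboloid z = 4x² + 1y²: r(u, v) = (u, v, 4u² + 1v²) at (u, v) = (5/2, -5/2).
K = 4/45369

Coefficients of the first fundamental form: E = 64*u^2 + 1, F = 16*u*v, G = 4*v^2 + 1.
Coefficients of the second fundamental form: L = 8/sqrt(64*u^2 + 4*v^2 + 1), M = 0, N = 2/sqrt(64*u^2 + 4*v^2 + 1).
Assemble K = (LN − M²)/(EG − F²) = 16/(4096*u^4 + 512*u^2*v^2 + 128*u^2 + 16*v^4 + 8*v^2 + 1). At (u, v) = (5/2, -5/2): K = 4/45369.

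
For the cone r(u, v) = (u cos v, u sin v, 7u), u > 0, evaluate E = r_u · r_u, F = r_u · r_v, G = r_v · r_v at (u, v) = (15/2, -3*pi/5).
E = 50;  F = 0;  G = 225/4

Partials: r_u = (cos(v), sin(v), 7), r_v = (-u*sin(v), u*cos(v), 0). As functions of (u, v):
  E = r_u · r_u = 50,
  F = r_u · r_v = 0,
  G = r_v · r_v = u^2.
Evaluating at (u, v) = (15/2, -3*pi/5): E = 50, F = 0, G = 225/4.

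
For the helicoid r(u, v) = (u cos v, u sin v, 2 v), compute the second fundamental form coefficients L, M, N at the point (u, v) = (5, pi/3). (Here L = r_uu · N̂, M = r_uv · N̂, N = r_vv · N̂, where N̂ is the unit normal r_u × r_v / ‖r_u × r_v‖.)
L = 0;  M = -2*sqrt(29)/29;  N = 0

Compute the unit normal N̂(u, v) = (2*sin(v)/sqrt(u^2 + 4), -2*cos(v)/sqrt(u^2 + 4), u/sqrt(u^2 + 4)), and the second partials r_uu, r_uv, r_vv. Take dot products:
  L(u, v) = r_uu · N̂ = 0,
  M(u, v) = r_uv · N̂ = -2/sqrt(u^2 + 4),
  N(u, v) = r_vv · N̂ = 0.
Evaluating at (u, v) = (5, pi/3):
  L = 0, M = -2*sqrt(29)/29, N = 0.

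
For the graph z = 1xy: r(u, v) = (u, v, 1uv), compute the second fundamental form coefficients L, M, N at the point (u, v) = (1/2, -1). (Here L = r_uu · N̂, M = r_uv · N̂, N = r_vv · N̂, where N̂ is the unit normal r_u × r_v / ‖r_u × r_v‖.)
L = 0;  M = 2/3;  N = 0

Compute the unit normal N̂(u, v) = (-v/sqrt(u^2 + v^2 + 1), -u/sqrt(u^2 + v^2 + 1), 1/sqrt(u^2 + v^2 + 1)), and the second partials r_uu, r_uv, r_vv. Take dot products:
  L(u, v) = r_uu · N̂ = 0,
  M(u, v) = r_uv · N̂ = 1/sqrt(u^2 + v^2 + 1),
  N(u, v) = r_vv · N̂ = 0.
Evaluating at (u, v) = (1/2, -1):
  L = 0, M = 2/3, N = 0.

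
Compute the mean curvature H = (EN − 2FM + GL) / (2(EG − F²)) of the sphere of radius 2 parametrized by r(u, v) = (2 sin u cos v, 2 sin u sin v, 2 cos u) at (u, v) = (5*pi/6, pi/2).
H = -1/2

With E = 4, F = 0, G = 4*sin(u)^2, L = -2*sin(u)/Abs(sin(u)), M = 0, N = -2*sin(u)^3/Abs(sin(u)), assemble
  H = (EN − 2FM + GL) / (2(EG − F²)) = -sin(u)/(2*Abs(sin(u))).
At (u, v) = (5*pi/6, pi/2): H = -1/2.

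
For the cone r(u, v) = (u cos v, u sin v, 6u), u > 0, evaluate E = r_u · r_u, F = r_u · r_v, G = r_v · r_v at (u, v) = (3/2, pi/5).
E = 37;  F = 0;  G = 9/4

Partials: r_u = (cos(v), sin(v), 6), r_v = (-u*sin(v), u*cos(v), 0). As functions of (u, v):
  E = r_u · r_u = 37,
  F = r_u · r_v = 0,
  G = r_v · r_v = u^2.
Evaluating at (u, v) = (3/2, pi/5): E = 37, F = 0, G = 9/4.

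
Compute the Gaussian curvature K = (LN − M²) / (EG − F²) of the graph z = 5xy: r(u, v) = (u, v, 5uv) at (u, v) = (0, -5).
K = -25/391876

Coefficients of the first fundamental form: E = 25*v^2 + 1, F = 25*u*v, G = 25*u^2 + 1.
Coefficients of the second fundamental form: L = 0, M = 5/sqrt(25*u^2 + 25*v^2 + 1), N = 0.
Assemble K = (LN − M²)/(EG − F²) = -25/(625*u^4 + 1250*u^2*v^2 + 50*u^2 + 625*v^4 + 50*v^2 + 1). At (u, v) = (0, -5): K = -25/391876.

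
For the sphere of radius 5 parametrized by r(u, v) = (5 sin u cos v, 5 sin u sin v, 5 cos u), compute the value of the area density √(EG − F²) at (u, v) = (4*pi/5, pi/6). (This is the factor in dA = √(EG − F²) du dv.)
√(EG − F²)|_{(4*pi/5, pi/6)} = 25*sqrt(10 - 2*sqrt(5))/4

E = 25, F = 0, G = 25*sin(u)^2, so EG − F² = 625*sin(u)^2. Taking the positive square root: √(EG − F²) = 25*Abs(sin(u)). At (u, v) = (4*pi/5, pi/6): 25*sqrt(10 - 2*sqrt(5))/4.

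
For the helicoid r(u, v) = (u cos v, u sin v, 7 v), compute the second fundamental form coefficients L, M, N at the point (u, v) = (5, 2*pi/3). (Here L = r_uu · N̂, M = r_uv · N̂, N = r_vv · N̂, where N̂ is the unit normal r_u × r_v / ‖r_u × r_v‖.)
L = 0;  M = -7*sqrt(74)/74;  N = 0

Compute the unit normal N̂(u, v) = (7*sin(v)/sqrt(u^2 + 49), -7*cos(v)/sqrt(u^2 + 49), u/sqrt(u^2 + 49)), and the second partials r_uu, r_uv, r_vv. Take dot products:
  L(u, v) = r_uu · N̂ = 0,
  M(u, v) = r_uv · N̂ = -7/sqrt(u^2 + 49),
  N(u, v) = r_vv · N̂ = 0.
Evaluating at (u, v) = (5, 2*pi/3):
  L = 0, M = -7*sqrt(74)/74, N = 0.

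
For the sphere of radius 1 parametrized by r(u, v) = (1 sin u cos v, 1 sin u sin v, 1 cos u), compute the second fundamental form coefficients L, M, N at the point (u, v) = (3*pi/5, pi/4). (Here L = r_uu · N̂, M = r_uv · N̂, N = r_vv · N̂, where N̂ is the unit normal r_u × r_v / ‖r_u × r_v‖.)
L = -1;  M = 0;  N = -5/8 - sqrt(5)/8

Compute the unit normal N̂(u, v) = (sin(u)^2*cos(v)/Abs(sin(u)), sin(u)^2*sin(v)/Abs(sin(u)), sin(2*u)/(2*Abs(sin(u)))), and the second partials r_uu, r_uv, r_vv. Take dot products:
  L(u, v) = r_uu · N̂ = -sin(u)/Abs(sin(u)),
  M(u, v) = r_uv · N̂ = 0,
  N(u, v) = r_vv · N̂ = -sin(u)^3/Abs(sin(u)).
Evaluating at (u, v) = (3*pi/5, pi/4):
  L = -1, M = 0, N = -5/8 - sqrt(5)/8.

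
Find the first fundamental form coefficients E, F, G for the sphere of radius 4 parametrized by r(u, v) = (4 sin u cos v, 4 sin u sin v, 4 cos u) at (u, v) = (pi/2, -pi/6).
E = 16;  F = 0;  G = 16

Partials: r_u = (4*cos(u)*cos(v), 4*sin(v)*cos(u), -4*sin(u)), r_v = (-4*sin(u)*sin(v), 4*sin(u)*cos(v), 0). As functions of (u, v):
  E = r_u · r_u = 16,
  F = r_u · r_v = 0,
  G = r_v · r_v = 16*sin(u)^2.
Evaluating at (u, v) = (pi/2, -pi/6): E = 16, F = 0, G = 16.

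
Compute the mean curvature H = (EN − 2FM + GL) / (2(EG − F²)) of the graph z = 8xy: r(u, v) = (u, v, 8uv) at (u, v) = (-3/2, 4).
H = 3072*sqrt(1169)/1366561

With E = 64*v^2 + 1, F = 64*u*v, G = 64*u^2 + 1, L = 0, M = 8/sqrt(64*u^2 + 64*v^2 + 1), N = 0, assemble
  H = (EN − 2FM + GL) / (2(EG − F²)) = -512*u*v/(64*u^2 + 64*v^2 + 1)^(3/2).
At (u, v) = (-3/2, 4): H = 3072*sqrt(1169)/1366561.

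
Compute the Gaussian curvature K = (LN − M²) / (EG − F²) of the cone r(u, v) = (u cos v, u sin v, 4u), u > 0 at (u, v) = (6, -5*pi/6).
K = 0

Coefficients of the first fundamental form: E = 17, F = 0, G = u^2.
Coefficients of the second fundamental form: L = 0, M = 0, N = 4*sqrt(17)*u^2/(17*Abs(u)).
Assemble K = (LN − M²)/(EG − F²) = 0. At (u, v) = (6, -5*pi/6): K = 0.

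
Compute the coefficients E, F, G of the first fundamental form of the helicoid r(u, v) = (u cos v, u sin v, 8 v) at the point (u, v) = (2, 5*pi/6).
E = 1;  F = 0;  G = 68

Partials: r_u = (cos(v), sin(v), 0), r_v = (-u*sin(v), u*cos(v), 8). As functions of (u, v):
  E = r_u · r_u = 1,
  F = r_u · r_v = 0,
  G = r_v · r_v = u^2 + 64.
Evaluating at (u, v) = (2, 5*pi/6): E = 1, F = 0, G = 68.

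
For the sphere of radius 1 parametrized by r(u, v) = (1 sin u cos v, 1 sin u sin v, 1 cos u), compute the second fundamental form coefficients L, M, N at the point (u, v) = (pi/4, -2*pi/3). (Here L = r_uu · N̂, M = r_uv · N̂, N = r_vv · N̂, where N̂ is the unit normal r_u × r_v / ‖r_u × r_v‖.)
L = -1;  M = 0;  N = -1/2

Compute the unit normal N̂(u, v) = (sin(u)^2*cos(v)/Abs(sin(u)), sin(u)^2*sin(v)/Abs(sin(u)), sin(2*u)/(2*Abs(sin(u)))), and the second partials r_uu, r_uv, r_vv. Take dot products:
  L(u, v) = r_uu · N̂ = -sin(u)/Abs(sin(u)),
  M(u, v) = r_uv · N̂ = 0,
  N(u, v) = r_vv · N̂ = -sin(u)^3/Abs(sin(u)).
Evaluating at (u, v) = (pi/4, -2*pi/3):
  L = -1, M = 0, N = -1/2.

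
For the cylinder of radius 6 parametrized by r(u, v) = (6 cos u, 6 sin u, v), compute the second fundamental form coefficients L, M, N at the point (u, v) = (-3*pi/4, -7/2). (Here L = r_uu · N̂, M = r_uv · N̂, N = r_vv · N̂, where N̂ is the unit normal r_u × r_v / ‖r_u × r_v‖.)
L = -6;  M = 0;  N = 0

Compute the unit normal N̂(u, v) = (cos(u), sin(u), 0), and the second partials r_uu, r_uv, r_vv. Take dot products:
  L(u, v) = r_uu · N̂ = -6,
  M(u, v) = r_uv · N̂ = 0,
  N(u, v) = r_vv · N̂ = 0.
Evaluating at (u, v) = (-3*pi/4, -7/2):
  L = -6, M = 0, N = 0.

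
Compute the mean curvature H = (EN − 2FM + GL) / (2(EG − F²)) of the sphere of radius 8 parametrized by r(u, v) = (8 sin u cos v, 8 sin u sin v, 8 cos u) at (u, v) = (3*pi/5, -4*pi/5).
H = -1/8

With E = 64, F = 0, G = 64*sin(u)^2, L = -8*sin(u)/Abs(sin(u)), M = 0, N = -8*sin(u)^3/Abs(sin(u)), assemble
  H = (EN − 2FM + GL) / (2(EG − F²)) = -sin(u)/(8*Abs(sin(u))).
At (u, v) = (3*pi/5, -4*pi/5): H = -1/8.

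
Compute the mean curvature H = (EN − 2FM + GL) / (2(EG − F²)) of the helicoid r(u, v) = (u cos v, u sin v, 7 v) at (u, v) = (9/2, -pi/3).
H = 0

With E = 1, F = 0, G = u^2 + 49, L = 0, M = -7/sqrt(u^2 + 49), N = 0, assemble
  H = (EN − 2FM + GL) / (2(EG − F²)) = 0.
At (u, v) = (9/2, -pi/3): H = 0.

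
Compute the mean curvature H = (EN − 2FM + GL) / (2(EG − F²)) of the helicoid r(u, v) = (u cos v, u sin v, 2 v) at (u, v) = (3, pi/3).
H = 0

With E = 1, F = 0, G = u^2 + 4, L = 0, M = -2/sqrt(u^2 + 4), N = 0, assemble
  H = (EN − 2FM + GL) / (2(EG − F²)) = 0.
At (u, v) = (3, pi/3): H = 0.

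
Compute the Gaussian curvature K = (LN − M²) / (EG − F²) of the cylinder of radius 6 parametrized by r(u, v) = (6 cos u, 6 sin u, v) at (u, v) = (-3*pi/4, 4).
K = 0

Coefficients of the first fundamental form: E = 36, F = 0, G = 1.
Coefficients of the second fundamental form: L = -6, M = 0, N = 0.
Assemble K = (LN − M²)/(EG − F²) = 0. At (u, v) = (-3*pi/4, 4): K = 0.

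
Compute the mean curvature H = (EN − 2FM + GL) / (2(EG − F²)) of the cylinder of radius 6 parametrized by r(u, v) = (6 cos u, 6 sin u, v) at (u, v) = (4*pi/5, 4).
H = -1/12

With E = 36, F = 0, G = 1, L = -6, M = 0, N = 0, assemble
  H = (EN − 2FM + GL) / (2(EG − F²)) = -1/12.
At (u, v) = (4*pi/5, 4): H = -1/12.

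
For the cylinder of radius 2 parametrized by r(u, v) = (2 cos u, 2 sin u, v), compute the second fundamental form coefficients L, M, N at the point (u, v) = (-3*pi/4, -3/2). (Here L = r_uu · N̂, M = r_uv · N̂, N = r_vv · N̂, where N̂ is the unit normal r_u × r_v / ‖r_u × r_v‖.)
L = -2;  M = 0;  N = 0

Compute the unit normal N̂(u, v) = (cos(u), sin(u), 0), and the second partials r_uu, r_uv, r_vv. Take dot products:
  L(u, v) = r_uu · N̂ = -2,
  M(u, v) = r_uv · N̂ = 0,
  N(u, v) = r_vv · N̂ = 0.
Evaluating at (u, v) = (-3*pi/4, -3/2):
  L = -2, M = 0, N = 0.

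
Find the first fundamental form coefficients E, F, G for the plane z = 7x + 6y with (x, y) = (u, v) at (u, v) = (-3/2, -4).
E = 50;  F = 42;  G = 37

Partials: r_u = (1, 0, 7), r_v = (0, 1, 6). As functions of (u, v):
  E = r_u · r_u = 50,
  F = r_u · r_v = 42,
  G = r_v · r_v = 37.
Evaluating at (u, v) = (-3/2, -4): E = 50, F = 42, G = 37.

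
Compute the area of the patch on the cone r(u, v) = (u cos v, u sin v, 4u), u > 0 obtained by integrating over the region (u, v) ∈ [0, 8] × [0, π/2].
Area = 16*sqrt(17)*pi

Area = ∫∫ √(EG − F²) du dv with √(EG − F²) = sqrt(17)*Abs(u). Integrating over [0, 8] × [0, π/2] gives 16*sqrt(17)*pi.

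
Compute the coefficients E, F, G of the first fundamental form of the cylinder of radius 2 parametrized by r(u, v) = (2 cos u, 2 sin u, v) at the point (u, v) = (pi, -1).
E = 4;  F = 0;  G = 1

Partials: r_u = (-2*sin(u), 2*cos(u), 0), r_v = (0, 0, 1). As functions of (u, v):
  E = r_u · r_u = 4,
  F = r_u · r_v = 0,
  G = r_v · r_v = 1.
Evaluating at (u, v) = (pi, -1): E = 4, F = 0, G = 1.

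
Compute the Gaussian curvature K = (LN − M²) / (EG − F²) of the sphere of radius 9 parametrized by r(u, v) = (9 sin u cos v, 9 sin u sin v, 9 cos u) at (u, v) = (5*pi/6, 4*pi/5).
K = 1/81

Coefficients of the first fundamental form: E = 81, F = 0, G = 81*sin(u)^2.
Coefficients of the second fundamental form: L = -9*sin(u)/Abs(sin(u)), M = 0, N = -9*sin(u)^3/Abs(sin(u)).
Assemble K = (LN − M²)/(EG − F²) = 1/81. At (u, v) = (5*pi/6, 4*pi/5): K = 1/81.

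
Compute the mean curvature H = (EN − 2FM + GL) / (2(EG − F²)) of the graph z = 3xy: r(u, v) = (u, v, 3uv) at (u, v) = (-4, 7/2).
H = 3024*sqrt(1021)/1042441

With E = 9*v^2 + 1, F = 9*u*v, G = 9*u^2 + 1, L = 0, M = 3/sqrt(9*u^2 + 9*v^2 + 1), N = 0, assemble
  H = (EN − 2FM + GL) / (2(EG − F²)) = -27*u*v/(9*u^2 + 9*v^2 + 1)^(3/2).
At (u, v) = (-4, 7/2): H = 3024*sqrt(1021)/1042441.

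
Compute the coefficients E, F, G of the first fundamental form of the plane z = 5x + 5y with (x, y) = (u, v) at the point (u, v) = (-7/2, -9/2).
E = 26;  F = 25;  G = 26

Partials: r_u = (1, 0, 5), r_v = (0, 1, 5). As functions of (u, v):
  E = r_u · r_u = 26,
  F = r_u · r_v = 25,
  G = r_v · r_v = 26.
Evaluating at (u, v) = (-7/2, -9/2): E = 26, F = 25, G = 26.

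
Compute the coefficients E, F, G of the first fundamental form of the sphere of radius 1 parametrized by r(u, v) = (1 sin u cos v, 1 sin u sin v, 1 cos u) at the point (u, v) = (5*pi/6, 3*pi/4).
E = 1;  F = 0;  G = 1/4

Partials: r_u = (cos(u)*cos(v), sin(v)*cos(u), -sin(u)), r_v = (-sin(u)*sin(v), sin(u)*cos(v), 0). As functions of (u, v):
  E = r_u · r_u = 1,
  F = r_u · r_v = 0,
  G = r_v · r_v = sin(u)^2.
Evaluating at (u, v) = (5*pi/6, 3*pi/4): E = 1, F = 0, G = 1/4.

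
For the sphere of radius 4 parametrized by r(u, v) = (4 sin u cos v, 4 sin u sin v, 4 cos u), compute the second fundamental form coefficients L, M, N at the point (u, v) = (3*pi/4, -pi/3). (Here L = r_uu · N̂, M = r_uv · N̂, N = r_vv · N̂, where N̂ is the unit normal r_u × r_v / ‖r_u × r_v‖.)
L = -4;  M = 0;  N = -2

Compute the unit normal N̂(u, v) = (sin(u)^2*cos(v)/Abs(sin(u)), sin(u)^2*sin(v)/Abs(sin(u)), sin(2*u)/(2*Abs(sin(u)))), and the second partials r_uu, r_uv, r_vv. Take dot products:
  L(u, v) = r_uu · N̂ = -4*sin(u)/Abs(sin(u)),
  M(u, v) = r_uv · N̂ = 0,
  N(u, v) = r_vv · N̂ = -4*sin(u)^3/Abs(sin(u)).
Evaluating at (u, v) = (3*pi/4, -pi/3):
  L = -4, M = 0, N = -2.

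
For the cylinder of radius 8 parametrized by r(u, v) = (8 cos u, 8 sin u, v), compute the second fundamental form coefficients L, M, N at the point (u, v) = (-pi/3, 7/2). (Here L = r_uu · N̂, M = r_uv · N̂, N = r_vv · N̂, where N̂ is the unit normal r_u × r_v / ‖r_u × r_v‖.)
L = -8;  M = 0;  N = 0

Compute the unit normal N̂(u, v) = (cos(u), sin(u), 0), and the second partials r_uu, r_uv, r_vv. Take dot products:
  L(u, v) = r_uu · N̂ = -8,
  M(u, v) = r_uv · N̂ = 0,
  N(u, v) = r_vv · N̂ = 0.
Evaluating at (u, v) = (-pi/3, 7/2):
  L = -8, M = 0, N = 0.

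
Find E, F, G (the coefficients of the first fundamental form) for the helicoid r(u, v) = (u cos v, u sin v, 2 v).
E = 1;  F = 0;  G = u^2 + 4

Compute partials: r_u = (cos(v), sin(v), 0), r_v = (-u*sin(v), u*cos(v), 2). Then
  E = r_u · r_u = 1,
  F = r_u · r_v = 0,
  G = r_v · r_v = u^2 + 4.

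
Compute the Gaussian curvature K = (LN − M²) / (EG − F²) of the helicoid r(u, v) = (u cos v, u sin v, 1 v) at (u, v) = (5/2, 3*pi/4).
K = -16/841

Coefficients of the first fundamental form: E = 1, F = 0, G = u^2 + 1.
Coefficients of the second fundamental form: L = 0, M = -1/sqrt(u^2 + 1), N = 0.
Assemble K = (LN − M²)/(EG − F²) = -1/(u^2 + 1)^2. At (u, v) = (5/2, 3*pi/4): K = -16/841.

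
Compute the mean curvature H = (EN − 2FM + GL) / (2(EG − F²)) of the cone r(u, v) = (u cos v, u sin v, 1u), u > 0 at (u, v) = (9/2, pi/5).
H = sqrt(2)/18

With E = 2, F = 0, G = u^2, L = 0, M = 0, N = sqrt(2)*u^2/(2*Abs(u)), assemble
  H = (EN − 2FM + GL) / (2(EG − F²)) = sqrt(2)/(4*Abs(u)).
At (u, v) = (9/2, pi/5): H = sqrt(2)/18.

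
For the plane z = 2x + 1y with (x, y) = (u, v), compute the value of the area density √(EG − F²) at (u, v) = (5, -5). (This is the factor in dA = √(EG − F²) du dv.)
√(EG − F²)|_{(5, -5)} = sqrt(6)

E = 5, F = 2, G = 2, so EG − F² = 6. Taking the positive square root: √(EG − F²) = sqrt(6). At (u, v) = (5, -5): sqrt(6).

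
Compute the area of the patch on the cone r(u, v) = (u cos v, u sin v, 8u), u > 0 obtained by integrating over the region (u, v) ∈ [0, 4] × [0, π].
Area = 8*sqrt(65)*pi

Area = ∫∫ √(EG − F²) du dv with √(EG − F²) = sqrt(65)*Abs(u). Integrating over [0, 4] × [0, π] gives 8*sqrt(65)*pi.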